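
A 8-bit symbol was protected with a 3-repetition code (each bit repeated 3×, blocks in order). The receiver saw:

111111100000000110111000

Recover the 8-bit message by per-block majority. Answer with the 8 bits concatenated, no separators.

11000110

Block 1 (111): 3 ones → 1
Block 2 (111): 3 ones → 1
Block 3 (100): 1 one → 0
Block 4 (000): 0 ones → 0
Block 5 (000): 0 ones → 0
Block 6 (110): 2 ones → 1
Block 7 (111): 3 ones → 1
Block 8 (000): 0 ones → 0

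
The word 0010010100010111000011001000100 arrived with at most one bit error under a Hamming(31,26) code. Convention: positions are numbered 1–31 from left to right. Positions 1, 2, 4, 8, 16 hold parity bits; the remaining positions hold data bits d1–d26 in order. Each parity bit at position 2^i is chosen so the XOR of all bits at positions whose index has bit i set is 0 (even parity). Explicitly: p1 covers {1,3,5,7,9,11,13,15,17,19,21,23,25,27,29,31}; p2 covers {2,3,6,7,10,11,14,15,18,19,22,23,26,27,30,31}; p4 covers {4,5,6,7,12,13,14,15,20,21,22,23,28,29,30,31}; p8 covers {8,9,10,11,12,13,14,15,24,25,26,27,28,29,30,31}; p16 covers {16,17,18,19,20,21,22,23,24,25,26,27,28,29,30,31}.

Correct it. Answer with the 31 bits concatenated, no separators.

s1 (pos 1,3,5,7,9,11,13,15,17,19,21,23,25,27,29,31): 0⊕1⊕0⊕0⊕0⊕0⊕0⊕1⊕0⊕0⊕1⊕0⊕1⊕0⊕1⊕0 = 1
s2 (pos 2,3,6,7,10,11,14,15,18,19,22,23,26,27,30,31): 0⊕1⊕1⊕0⊕0⊕0⊕1⊕1⊕0⊕0⊕1⊕0⊕0⊕0⊕0⊕0 = 1
s4 (pos 4,5,6,7,12,13,14,15,20,21,22,23,28,29,30,31): 0⊕0⊕1⊕0⊕1⊕0⊕1⊕1⊕0⊕1⊕1⊕0⊕0⊕1⊕0⊕0 = 1
s8 (pos 8,9,10,11,12,13,14,15,24,25,26,27,28,29,30,31): 1⊕0⊕0⊕0⊕1⊕0⊕1⊕1⊕0⊕1⊕0⊕0⊕0⊕1⊕0⊕0 = 0
s16 (pos 16,17,18,19,20,21,22,23,24,25,26,27,28,29,30,31): 1⊕0⊕0⊕0⊕0⊕1⊕1⊕0⊕0⊕1⊕0⊕0⊕0⊕1⊕0⊕0 = 1
Syndrome s16…s1 = 10111 → error at position 23.
Flip position 23: 0010010100010111000011001000100 → 0010010100010111000011101000100

0010010100010111000011101000100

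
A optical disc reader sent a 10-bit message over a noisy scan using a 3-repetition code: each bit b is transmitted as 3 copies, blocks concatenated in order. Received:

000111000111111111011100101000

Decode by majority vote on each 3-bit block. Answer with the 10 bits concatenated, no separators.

Block 1 (000): 0 ones → 0
Block 2 (111): 3 ones → 1
Block 3 (000): 0 ones → 0
Block 4 (111): 3 ones → 1
Block 5 (111): 3 ones → 1
Block 6 (111): 3 ones → 1
Block 7 (011): 2 ones → 1
Block 8 (100): 1 one → 0
Block 9 (101): 2 ones → 1
Block 10 (000): 0 ones → 0

0101111010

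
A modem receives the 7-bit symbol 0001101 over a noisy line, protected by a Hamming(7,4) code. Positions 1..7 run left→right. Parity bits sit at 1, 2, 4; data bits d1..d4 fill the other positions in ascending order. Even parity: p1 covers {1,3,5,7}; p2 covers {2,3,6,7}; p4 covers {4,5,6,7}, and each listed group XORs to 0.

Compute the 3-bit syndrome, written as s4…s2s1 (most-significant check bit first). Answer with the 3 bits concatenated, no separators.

s1 (pos 1,3,5,7): 0⊕0⊕1⊕1 = 0
s2 (pos 2,3,6,7): 0⊕0⊕0⊕1 = 1
s4 (pos 4,5,6,7): 1⊕1⊕0⊕1 = 1
Syndrome s4…s1 = 110 → error at position 6.

110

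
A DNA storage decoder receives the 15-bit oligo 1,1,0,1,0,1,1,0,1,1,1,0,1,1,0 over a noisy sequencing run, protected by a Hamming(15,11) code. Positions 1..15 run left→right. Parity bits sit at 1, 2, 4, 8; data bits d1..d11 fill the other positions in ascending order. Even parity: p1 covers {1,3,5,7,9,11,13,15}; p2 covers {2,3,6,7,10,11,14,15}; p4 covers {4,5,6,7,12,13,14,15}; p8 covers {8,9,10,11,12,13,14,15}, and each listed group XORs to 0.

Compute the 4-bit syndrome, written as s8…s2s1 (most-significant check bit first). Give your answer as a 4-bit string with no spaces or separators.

1101

s1 (pos 1,3,5,7,9,11,13,15): 1⊕0⊕0⊕1⊕1⊕1⊕1⊕0 = 1
s2 (pos 2,3,6,7,10,11,14,15): 1⊕0⊕1⊕1⊕1⊕1⊕1⊕0 = 0
s4 (pos 4,5,6,7,12,13,14,15): 1⊕0⊕1⊕1⊕0⊕1⊕1⊕0 = 1
s8 (pos 8,9,10,11,12,13,14,15): 0⊕1⊕1⊕1⊕0⊕1⊕1⊕0 = 1
Syndrome s8…s1 = 1101 → error at position 13.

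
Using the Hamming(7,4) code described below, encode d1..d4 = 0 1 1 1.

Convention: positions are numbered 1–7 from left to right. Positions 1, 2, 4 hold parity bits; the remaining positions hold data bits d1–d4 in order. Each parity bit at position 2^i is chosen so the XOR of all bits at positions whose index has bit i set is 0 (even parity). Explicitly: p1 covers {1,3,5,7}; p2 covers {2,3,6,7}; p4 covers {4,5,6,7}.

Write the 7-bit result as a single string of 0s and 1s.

Place data at non-parity positions: p1 p2 0 p4 1 1 1
p1 (pos 1,3,5,7): XOR of data positions = 0⊕1⊕1 = 0
p2 (pos 2,3,6,7): XOR of data positions = 0⊕1⊕1 = 0
p4 (pos 4,5,6,7): XOR of data positions = 1⊕1⊕1 = 1
Codeword: 0001111

0001111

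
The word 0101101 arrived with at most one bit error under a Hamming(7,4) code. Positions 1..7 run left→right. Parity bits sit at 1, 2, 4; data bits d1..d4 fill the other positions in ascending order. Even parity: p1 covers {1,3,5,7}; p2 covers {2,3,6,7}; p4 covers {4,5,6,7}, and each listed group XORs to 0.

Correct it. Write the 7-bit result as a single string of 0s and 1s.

s1 (pos 1,3,5,7): 0⊕0⊕1⊕1 = 0
s2 (pos 2,3,6,7): 1⊕0⊕0⊕1 = 0
s4 (pos 4,5,6,7): 1⊕1⊕0⊕1 = 1
Syndrome s4…s1 = 100 → error at position 4.
Flip position 4: 0101101 → 0100101

0100101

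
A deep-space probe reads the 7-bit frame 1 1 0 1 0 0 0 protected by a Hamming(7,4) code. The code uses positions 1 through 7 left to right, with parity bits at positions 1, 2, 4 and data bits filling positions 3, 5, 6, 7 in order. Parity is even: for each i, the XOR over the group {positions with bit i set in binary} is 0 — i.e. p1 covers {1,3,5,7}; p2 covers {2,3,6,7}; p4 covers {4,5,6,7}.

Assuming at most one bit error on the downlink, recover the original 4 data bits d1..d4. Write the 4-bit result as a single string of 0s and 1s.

s1 (pos 1,3,5,7): 1⊕0⊕0⊕0 = 1
s2 (pos 2,3,6,7): 1⊕0⊕0⊕0 = 1
s4 (pos 4,5,6,7): 1⊕0⊕0⊕0 = 1
Syndrome s4…s1 = 111 → error at position 7.
Flip position 7: 1101000 → 1101001
Read data bits from positions 3,5,6,7: 0001

0001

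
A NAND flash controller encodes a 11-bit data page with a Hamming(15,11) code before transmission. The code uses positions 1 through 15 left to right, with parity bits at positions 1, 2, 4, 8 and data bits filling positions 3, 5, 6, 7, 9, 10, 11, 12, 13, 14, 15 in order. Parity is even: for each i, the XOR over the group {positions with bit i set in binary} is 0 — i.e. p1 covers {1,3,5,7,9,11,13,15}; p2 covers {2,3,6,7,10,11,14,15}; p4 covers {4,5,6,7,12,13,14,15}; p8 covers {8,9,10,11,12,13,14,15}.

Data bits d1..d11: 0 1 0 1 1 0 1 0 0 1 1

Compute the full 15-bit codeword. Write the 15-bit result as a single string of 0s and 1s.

Place data at non-parity positions: p1 p2 0 p4 1 0 1 p8 1 0 1 0 0 1 1
p1 (pos 1,3,5,7,9,11,13,15): XOR of data positions = 0⊕1⊕1⊕1⊕1⊕0⊕1 = 1
p2 (pos 2,3,6,7,10,11,14,15): XOR of data positions = 0⊕0⊕1⊕0⊕1⊕1⊕1 = 0
p4 (pos 4,5,6,7,12,13,14,15): XOR of data positions = 1⊕0⊕1⊕0⊕0⊕1⊕1 = 0
p8 (pos 8,9,10,11,12,13,14,15): XOR of data positions = 1⊕0⊕1⊕0⊕0⊕1⊕1 = 0
Codeword: 100010101010011

100010101010011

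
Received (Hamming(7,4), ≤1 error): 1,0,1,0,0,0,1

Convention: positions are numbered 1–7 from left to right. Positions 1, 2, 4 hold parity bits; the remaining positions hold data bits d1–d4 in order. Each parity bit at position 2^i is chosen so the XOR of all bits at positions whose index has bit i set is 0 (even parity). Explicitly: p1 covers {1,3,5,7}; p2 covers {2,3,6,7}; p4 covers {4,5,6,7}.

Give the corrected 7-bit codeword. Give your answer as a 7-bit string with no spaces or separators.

s1 (pos 1,3,5,7): 1⊕1⊕0⊕1 = 1
s2 (pos 2,3,6,7): 0⊕1⊕0⊕1 = 0
s4 (pos 4,5,6,7): 0⊕0⊕0⊕1 = 1
Syndrome s4…s1 = 101 → error at position 5.
Flip position 5: 1010001 → 1010101

1010101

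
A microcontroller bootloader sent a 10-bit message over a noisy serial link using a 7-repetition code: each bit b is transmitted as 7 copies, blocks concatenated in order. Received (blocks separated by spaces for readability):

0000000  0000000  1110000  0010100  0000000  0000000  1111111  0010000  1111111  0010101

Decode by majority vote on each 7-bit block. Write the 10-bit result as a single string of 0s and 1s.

Block 1 (0000000): 0 ones → 0
Block 2 (0000000): 0 ones → 0
Block 3 (1110000): 3 ones → 0
Block 4 (0010100): 2 ones → 0
Block 5 (0000000): 0 ones → 0
Block 6 (0000000): 0 ones → 0
Block 7 (1111111): 7 ones → 1
Block 8 (0010000): 1 one → 0
Block 9 (1111111): 7 ones → 1
Block 10 (0010101): 3 ones → 0

0000001010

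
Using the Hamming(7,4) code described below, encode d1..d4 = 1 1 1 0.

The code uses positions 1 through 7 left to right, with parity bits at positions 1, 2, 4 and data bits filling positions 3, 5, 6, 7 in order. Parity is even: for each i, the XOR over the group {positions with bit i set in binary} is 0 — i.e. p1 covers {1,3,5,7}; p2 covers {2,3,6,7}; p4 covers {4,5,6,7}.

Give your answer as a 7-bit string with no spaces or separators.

0010110

Place data at non-parity positions: p1 p2 1 p4 1 1 0
p1 (pos 1,3,5,7): XOR of data positions = 1⊕1⊕0 = 0
p2 (pos 2,3,6,7): XOR of data positions = 1⊕1⊕0 = 0
p4 (pos 4,5,6,7): XOR of data positions = 1⊕1⊕0 = 0
Codeword: 0010110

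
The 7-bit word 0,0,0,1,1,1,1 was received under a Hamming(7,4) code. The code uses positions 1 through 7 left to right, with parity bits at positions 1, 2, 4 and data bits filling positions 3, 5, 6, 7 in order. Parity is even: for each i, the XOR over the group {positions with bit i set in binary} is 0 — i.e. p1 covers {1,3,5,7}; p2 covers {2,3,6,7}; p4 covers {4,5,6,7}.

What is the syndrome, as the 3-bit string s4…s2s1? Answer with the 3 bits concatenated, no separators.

000

s1 (pos 1,3,5,7): 0⊕0⊕1⊕1 = 0
s2 (pos 2,3,6,7): 0⊕0⊕1⊕1 = 0
s4 (pos 4,5,6,7): 1⊕1⊕1⊕1 = 0
Syndrome s4…s1 = 000 → no error.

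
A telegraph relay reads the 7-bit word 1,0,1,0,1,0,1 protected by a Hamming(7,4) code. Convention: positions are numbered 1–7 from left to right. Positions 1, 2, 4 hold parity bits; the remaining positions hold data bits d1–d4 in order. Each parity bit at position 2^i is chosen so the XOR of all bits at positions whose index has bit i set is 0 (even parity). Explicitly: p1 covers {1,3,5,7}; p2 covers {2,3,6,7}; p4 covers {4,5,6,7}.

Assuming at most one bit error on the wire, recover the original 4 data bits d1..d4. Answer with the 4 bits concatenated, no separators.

s1 (pos 1,3,5,7): 1⊕1⊕1⊕1 = 0
s2 (pos 2,3,6,7): 0⊕1⊕0⊕1 = 0
s4 (pos 4,5,6,7): 0⊕1⊕0⊕1 = 0
Syndrome s4…s1 = 000 → no error.
Read data bits from positions 3,5,6,7: 1101

1101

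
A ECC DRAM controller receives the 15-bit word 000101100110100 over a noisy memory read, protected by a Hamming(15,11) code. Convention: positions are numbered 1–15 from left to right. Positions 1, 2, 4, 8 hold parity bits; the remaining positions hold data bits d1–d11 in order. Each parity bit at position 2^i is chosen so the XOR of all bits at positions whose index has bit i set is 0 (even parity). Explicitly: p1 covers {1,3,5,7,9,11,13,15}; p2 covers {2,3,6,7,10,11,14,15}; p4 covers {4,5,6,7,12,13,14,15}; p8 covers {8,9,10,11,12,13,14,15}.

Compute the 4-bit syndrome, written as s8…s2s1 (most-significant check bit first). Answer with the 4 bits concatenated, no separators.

1001

s1 (pos 1,3,5,7,9,11,13,15): 0⊕0⊕0⊕1⊕0⊕1⊕1⊕0 = 1
s2 (pos 2,3,6,7,10,11,14,15): 0⊕0⊕1⊕1⊕1⊕1⊕0⊕0 = 0
s4 (pos 4,5,6,7,12,13,14,15): 1⊕0⊕1⊕1⊕0⊕1⊕0⊕0 = 0
s8 (pos 8,9,10,11,12,13,14,15): 0⊕0⊕1⊕1⊕0⊕1⊕0⊕0 = 1
Syndrome s8…s1 = 1001 → error at position 9.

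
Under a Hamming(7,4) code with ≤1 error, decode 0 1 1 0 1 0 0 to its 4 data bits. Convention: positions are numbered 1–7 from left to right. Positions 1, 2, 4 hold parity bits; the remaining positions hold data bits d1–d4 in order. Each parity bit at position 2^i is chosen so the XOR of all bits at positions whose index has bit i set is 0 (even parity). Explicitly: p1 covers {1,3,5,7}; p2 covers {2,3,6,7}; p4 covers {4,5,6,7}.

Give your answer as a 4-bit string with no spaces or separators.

s1 (pos 1,3,5,7): 0⊕1⊕1⊕0 = 0
s2 (pos 2,3,6,7): 1⊕1⊕0⊕0 = 0
s4 (pos 4,5,6,7): 0⊕1⊕0⊕0 = 1
Syndrome s4…s1 = 100 → error at position 4.
Flip position 4: 0110100 → 0111100
Read data bits from positions 3,5,6,7: 1100

1100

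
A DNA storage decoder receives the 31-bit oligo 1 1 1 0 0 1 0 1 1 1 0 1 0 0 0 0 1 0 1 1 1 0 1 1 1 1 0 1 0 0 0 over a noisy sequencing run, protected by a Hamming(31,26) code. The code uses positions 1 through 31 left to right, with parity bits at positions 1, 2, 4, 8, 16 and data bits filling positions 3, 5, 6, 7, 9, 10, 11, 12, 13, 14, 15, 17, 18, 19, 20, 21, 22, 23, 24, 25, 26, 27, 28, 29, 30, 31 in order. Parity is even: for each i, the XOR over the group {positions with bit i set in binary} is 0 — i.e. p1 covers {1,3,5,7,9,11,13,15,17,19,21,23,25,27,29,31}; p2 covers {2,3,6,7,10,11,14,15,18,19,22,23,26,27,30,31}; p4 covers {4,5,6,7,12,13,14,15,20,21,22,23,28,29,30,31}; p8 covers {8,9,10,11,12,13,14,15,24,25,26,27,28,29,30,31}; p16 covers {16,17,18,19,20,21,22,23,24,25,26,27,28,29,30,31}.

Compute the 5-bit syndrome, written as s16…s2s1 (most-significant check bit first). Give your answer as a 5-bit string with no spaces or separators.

10010

s1 (pos 1,3,5,7,9,11,13,15,17,19,21,23,25,27,29,31): 1⊕1⊕0⊕0⊕1⊕0⊕0⊕0⊕1⊕1⊕1⊕1⊕1⊕0⊕0⊕0 = 0
s2 (pos 2,3,6,7,10,11,14,15,18,19,22,23,26,27,30,31): 1⊕1⊕1⊕0⊕1⊕0⊕0⊕0⊕0⊕1⊕0⊕1⊕1⊕0⊕0⊕0 = 1
s4 (pos 4,5,6,7,12,13,14,15,20,21,22,23,28,29,30,31): 0⊕0⊕1⊕0⊕1⊕0⊕0⊕0⊕1⊕1⊕0⊕1⊕1⊕0⊕0⊕0 = 0
s8 (pos 8,9,10,11,12,13,14,15,24,25,26,27,28,29,30,31): 1⊕1⊕1⊕0⊕1⊕0⊕0⊕0⊕1⊕1⊕1⊕0⊕1⊕0⊕0⊕0 = 0
s16 (pos 16,17,18,19,20,21,22,23,24,25,26,27,28,29,30,31): 0⊕1⊕0⊕1⊕1⊕1⊕0⊕1⊕1⊕1⊕1⊕0⊕1⊕0⊕0⊕0 = 1
Syndrome s16…s1 = 10010 → error at position 18.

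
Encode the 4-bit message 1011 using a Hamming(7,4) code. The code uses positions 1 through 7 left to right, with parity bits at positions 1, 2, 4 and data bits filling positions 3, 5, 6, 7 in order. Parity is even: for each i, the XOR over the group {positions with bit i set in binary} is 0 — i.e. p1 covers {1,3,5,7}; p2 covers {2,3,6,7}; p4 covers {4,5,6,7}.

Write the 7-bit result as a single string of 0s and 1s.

Place data at non-parity positions: p1 p2 1 p4 0 1 1
p1 (pos 1,3,5,7): XOR of data positions = 1⊕0⊕1 = 0
p2 (pos 2,3,6,7): XOR of data positions = 1⊕1⊕1 = 1
p4 (pos 4,5,6,7): XOR of data positions = 0⊕1⊕1 = 0
Codeword: 0110011

0110011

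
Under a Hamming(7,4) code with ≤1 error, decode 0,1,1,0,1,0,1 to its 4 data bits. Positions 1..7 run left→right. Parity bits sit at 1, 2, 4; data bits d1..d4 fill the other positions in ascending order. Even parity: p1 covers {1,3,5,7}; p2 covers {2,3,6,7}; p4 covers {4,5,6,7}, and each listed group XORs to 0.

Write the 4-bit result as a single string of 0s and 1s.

0101

s1 (pos 1,3,5,7): 0⊕1⊕1⊕1 = 1
s2 (pos 2,3,6,7): 1⊕1⊕0⊕1 = 1
s4 (pos 4,5,6,7): 0⊕1⊕0⊕1 = 0
Syndrome s4…s1 = 011 → error at position 3.
Flip position 3: 0110101 → 0100101
Read data bits from positions 3,5,6,7: 0101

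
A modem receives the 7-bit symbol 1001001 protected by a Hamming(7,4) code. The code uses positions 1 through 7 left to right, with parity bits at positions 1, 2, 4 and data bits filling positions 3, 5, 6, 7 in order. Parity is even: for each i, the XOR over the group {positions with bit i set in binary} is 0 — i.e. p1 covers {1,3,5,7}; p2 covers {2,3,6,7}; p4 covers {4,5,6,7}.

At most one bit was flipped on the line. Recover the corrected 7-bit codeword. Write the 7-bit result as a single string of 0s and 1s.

1101001

s1 (pos 1,3,5,7): 1⊕0⊕0⊕1 = 0
s2 (pos 2,3,6,7): 0⊕0⊕0⊕1 = 1
s4 (pos 4,5,6,7): 1⊕0⊕0⊕1 = 0
Syndrome s4…s1 = 010 → error at position 2.
Flip position 2: 1001001 → 1101001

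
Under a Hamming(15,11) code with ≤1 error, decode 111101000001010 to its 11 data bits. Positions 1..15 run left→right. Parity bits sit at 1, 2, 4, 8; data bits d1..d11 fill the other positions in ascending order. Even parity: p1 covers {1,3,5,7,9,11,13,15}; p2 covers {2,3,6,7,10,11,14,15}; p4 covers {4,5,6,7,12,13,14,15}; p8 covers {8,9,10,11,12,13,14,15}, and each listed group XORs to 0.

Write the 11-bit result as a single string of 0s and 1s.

10100001010

s1 (pos 1,3,5,7,9,11,13,15): 1⊕1⊕0⊕0⊕0⊕0⊕0⊕0 = 0
s2 (pos 2,3,6,7,10,11,14,15): 1⊕1⊕1⊕0⊕0⊕0⊕1⊕0 = 0
s4 (pos 4,5,6,7,12,13,14,15): 1⊕0⊕1⊕0⊕1⊕0⊕1⊕0 = 0
s8 (pos 8,9,10,11,12,13,14,15): 0⊕0⊕0⊕0⊕1⊕0⊕1⊕0 = 0
Syndrome s8…s1 = 0000 → no error.
Read data bits from positions 3,5,6,7,9,10,11,12,13,14,15: 10100001010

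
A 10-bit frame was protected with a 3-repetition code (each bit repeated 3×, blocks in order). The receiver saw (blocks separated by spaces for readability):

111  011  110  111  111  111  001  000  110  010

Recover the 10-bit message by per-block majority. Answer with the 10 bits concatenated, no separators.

Block 1 (111): 3 ones → 1
Block 2 (011): 2 ones → 1
Block 3 (110): 2 ones → 1
Block 4 (111): 3 ones → 1
Block 5 (111): 3 ones → 1
Block 6 (111): 3 ones → 1
Block 7 (001): 1 one → 0
Block 8 (000): 0 ones → 0
Block 9 (110): 2 ones → 1
Block 10 (010): 1 one → 0

1111110010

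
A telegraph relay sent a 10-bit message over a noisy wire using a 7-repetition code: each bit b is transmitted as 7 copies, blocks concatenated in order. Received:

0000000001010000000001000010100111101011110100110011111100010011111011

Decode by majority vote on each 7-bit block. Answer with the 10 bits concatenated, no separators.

0000110101

Block 1 (0000000): 0 ones → 0
Block 2 (0010100): 2 ones → 0
Block 3 (0000000): 0 ones → 0
Block 4 (1000010): 2 ones → 0
Block 5 (1001111): 5 ones → 1
Block 6 (0101111): 5 ones → 1
Block 7 (0100110): 3 ones → 0
Block 8 (0111111): 6 ones → 1
Block 9 (0001001): 2 ones → 0
Block 10 (1111011): 6 ones → 1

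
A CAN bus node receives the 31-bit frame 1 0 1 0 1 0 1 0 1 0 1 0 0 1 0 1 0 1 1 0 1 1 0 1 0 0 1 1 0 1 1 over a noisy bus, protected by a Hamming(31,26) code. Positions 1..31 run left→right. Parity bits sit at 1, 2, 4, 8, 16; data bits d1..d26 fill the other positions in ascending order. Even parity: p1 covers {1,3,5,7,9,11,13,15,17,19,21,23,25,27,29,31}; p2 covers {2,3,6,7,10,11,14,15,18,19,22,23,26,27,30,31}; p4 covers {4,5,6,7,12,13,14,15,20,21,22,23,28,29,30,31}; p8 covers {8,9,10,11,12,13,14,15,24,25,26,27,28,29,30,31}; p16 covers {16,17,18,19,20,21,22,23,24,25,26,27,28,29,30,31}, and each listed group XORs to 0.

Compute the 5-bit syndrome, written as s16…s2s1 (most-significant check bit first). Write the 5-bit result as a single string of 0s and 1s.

s1 (pos 1,3,5,7,9,11,13,15,17,19,21,23,25,27,29,31): 1⊕1⊕1⊕1⊕1⊕1⊕0⊕0⊕0⊕1⊕1⊕0⊕0⊕1⊕0⊕1 = 0
s2 (pos 2,3,6,7,10,11,14,15,18,19,22,23,26,27,30,31): 0⊕1⊕0⊕1⊕0⊕1⊕1⊕0⊕1⊕1⊕1⊕0⊕0⊕1⊕1⊕1 = 0
s4 (pos 4,5,6,7,12,13,14,15,20,21,22,23,28,29,30,31): 0⊕1⊕0⊕1⊕0⊕0⊕1⊕0⊕0⊕1⊕1⊕0⊕1⊕0⊕1⊕1 = 0
s8 (pos 8,9,10,11,12,13,14,15,24,25,26,27,28,29,30,31): 0⊕1⊕0⊕1⊕0⊕0⊕1⊕0⊕1⊕0⊕0⊕1⊕1⊕0⊕1⊕1 = 0
s16 (pos 16,17,18,19,20,21,22,23,24,25,26,27,28,29,30,31): 1⊕0⊕1⊕1⊕0⊕1⊕1⊕0⊕1⊕0⊕0⊕1⊕1⊕0⊕1⊕1 = 0
Syndrome s16…s1 = 00000 → no error.

00000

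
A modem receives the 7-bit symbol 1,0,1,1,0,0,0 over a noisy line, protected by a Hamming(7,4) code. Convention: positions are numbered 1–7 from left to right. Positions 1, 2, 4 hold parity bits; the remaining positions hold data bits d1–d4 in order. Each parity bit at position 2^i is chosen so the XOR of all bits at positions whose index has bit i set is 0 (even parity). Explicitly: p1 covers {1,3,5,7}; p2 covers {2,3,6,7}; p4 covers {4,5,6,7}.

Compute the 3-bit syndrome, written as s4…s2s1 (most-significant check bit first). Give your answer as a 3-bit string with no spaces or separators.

s1 (pos 1,3,5,7): 1⊕1⊕0⊕0 = 0
s2 (pos 2,3,6,7): 0⊕1⊕0⊕0 = 1
s4 (pos 4,5,6,7): 1⊕0⊕0⊕0 = 1
Syndrome s4…s1 = 110 → error at position 6.

110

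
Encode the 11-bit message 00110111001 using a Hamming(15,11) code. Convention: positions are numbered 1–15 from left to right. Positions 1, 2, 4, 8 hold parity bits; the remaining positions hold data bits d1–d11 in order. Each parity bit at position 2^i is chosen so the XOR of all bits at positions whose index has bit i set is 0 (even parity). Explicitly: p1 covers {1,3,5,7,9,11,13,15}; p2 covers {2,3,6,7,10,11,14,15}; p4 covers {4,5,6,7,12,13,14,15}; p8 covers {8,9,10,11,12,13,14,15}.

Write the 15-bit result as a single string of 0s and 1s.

110001100111001

Place data at non-parity positions: p1 p2 0 p4 0 1 1 p8 0 1 1 1 0 0 1
p1 (pos 1,3,5,7,9,11,13,15): XOR of data positions = 0⊕0⊕1⊕0⊕1⊕0⊕1 = 1
p2 (pos 2,3,6,7,10,11,14,15): XOR of data positions = 0⊕1⊕1⊕1⊕1⊕0⊕1 = 1
p4 (pos 4,5,6,7,12,13,14,15): XOR of data positions = 0⊕1⊕1⊕1⊕0⊕0⊕1 = 0
p8 (pos 8,9,10,11,12,13,14,15): XOR of data positions = 0⊕1⊕1⊕1⊕0⊕0⊕1 = 0
Codeword: 110001100111001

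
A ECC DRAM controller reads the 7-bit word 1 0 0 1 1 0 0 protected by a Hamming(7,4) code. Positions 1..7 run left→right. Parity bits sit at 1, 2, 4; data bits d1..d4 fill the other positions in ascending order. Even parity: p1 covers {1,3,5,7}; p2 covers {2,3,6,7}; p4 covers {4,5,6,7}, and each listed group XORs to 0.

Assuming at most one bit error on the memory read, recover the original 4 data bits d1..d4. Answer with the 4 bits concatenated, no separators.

0100

s1 (pos 1,3,5,7): 1⊕0⊕1⊕0 = 0
s2 (pos 2,3,6,7): 0⊕0⊕0⊕0 = 0
s4 (pos 4,5,6,7): 1⊕1⊕0⊕0 = 0
Syndrome s4…s1 = 000 → no error.
Read data bits from positions 3,5,6,7: 0100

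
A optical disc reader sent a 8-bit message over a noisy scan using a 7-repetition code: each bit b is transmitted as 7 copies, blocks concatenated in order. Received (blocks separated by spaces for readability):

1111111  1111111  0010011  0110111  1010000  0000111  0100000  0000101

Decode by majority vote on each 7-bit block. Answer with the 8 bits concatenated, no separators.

11010000

Block 1 (1111111): 7 ones → 1
Block 2 (1111111): 7 ones → 1
Block 3 (0010011): 3 ones → 0
Block 4 (0110111): 5 ones → 1
Block 5 (1010000): 2 ones → 0
Block 6 (0000111): 3 ones → 0
Block 7 (0100000): 1 one → 0
Block 8 (0000101): 2 ones → 0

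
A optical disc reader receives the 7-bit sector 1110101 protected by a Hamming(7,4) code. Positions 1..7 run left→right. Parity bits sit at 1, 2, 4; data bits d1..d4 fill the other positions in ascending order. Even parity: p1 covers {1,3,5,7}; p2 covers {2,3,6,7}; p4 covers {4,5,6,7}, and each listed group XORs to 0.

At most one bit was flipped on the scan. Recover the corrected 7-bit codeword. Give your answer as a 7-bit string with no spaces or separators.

1010101

s1 (pos 1,3,5,7): 1⊕1⊕1⊕1 = 0
s2 (pos 2,3,6,7): 1⊕1⊕0⊕1 = 1
s4 (pos 4,5,6,7): 0⊕1⊕0⊕1 = 0
Syndrome s4…s1 = 010 → error at position 2.
Flip position 2: 1110101 → 1010101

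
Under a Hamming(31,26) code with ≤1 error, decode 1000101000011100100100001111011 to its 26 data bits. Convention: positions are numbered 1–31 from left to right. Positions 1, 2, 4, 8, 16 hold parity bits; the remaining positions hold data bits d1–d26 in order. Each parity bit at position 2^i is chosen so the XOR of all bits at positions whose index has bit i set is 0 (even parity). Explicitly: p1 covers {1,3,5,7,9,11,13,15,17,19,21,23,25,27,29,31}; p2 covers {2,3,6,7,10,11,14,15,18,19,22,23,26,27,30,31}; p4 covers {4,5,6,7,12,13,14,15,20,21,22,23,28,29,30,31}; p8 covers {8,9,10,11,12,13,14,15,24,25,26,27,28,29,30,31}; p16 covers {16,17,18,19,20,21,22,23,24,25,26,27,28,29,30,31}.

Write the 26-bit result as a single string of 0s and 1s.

s1 (pos 1,3,5,7,9,11,13,15,17,19,21,23,25,27,29,31): 1⊕0⊕1⊕1⊕0⊕0⊕1⊕0⊕1⊕0⊕0⊕0⊕1⊕1⊕0⊕1 = 0
s2 (pos 2,3,6,7,10,11,14,15,18,19,22,23,26,27,30,31): 0⊕0⊕0⊕1⊕0⊕0⊕1⊕0⊕0⊕0⊕0⊕0⊕1⊕1⊕1⊕1 = 0
s4 (pos 4,5,6,7,12,13,14,15,20,21,22,23,28,29,30,31): 0⊕1⊕0⊕1⊕1⊕1⊕1⊕0⊕1⊕0⊕0⊕0⊕1⊕0⊕1⊕1 = 1
s8 (pos 8,9,10,11,12,13,14,15,24,25,26,27,28,29,30,31): 0⊕0⊕0⊕0⊕1⊕1⊕1⊕0⊕0⊕1⊕1⊕1⊕1⊕0⊕1⊕1 = 1
s16 (pos 16,17,18,19,20,21,22,23,24,25,26,27,28,29,30,31): 0⊕1⊕0⊕0⊕1⊕0⊕0⊕0⊕0⊕1⊕1⊕1⊕1⊕0⊕1⊕1 = 0
Syndrome s16…s1 = 01100 → error at position 12.
Flip position 12: 1000101000011100100100001111011 → 1000101000001100100100001111011
Read data bits from positions 3,5,6,7,9,10,11,12,13,14,15,17,18,19,20,21,22,23,24,25,26,27,28,29,30,31: 01010000110100100001111011

01010000110100100001111011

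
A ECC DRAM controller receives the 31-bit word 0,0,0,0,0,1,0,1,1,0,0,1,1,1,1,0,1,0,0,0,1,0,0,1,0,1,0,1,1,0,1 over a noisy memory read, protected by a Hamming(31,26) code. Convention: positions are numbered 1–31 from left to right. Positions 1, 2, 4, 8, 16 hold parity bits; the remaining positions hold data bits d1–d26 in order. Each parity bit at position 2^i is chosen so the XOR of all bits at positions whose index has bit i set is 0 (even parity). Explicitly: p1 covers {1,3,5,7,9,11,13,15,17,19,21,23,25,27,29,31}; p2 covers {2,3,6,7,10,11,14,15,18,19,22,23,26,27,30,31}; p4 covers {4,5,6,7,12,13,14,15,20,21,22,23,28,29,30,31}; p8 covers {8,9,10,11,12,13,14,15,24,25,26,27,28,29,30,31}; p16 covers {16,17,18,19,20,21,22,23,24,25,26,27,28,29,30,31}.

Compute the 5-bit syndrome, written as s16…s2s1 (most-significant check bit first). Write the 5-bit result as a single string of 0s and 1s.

s1 (pos 1,3,5,7,9,11,13,15,17,19,21,23,25,27,29,31): 0⊕0⊕0⊕0⊕1⊕0⊕1⊕1⊕1⊕0⊕1⊕0⊕0⊕0⊕1⊕1 = 1
s2 (pos 2,3,6,7,10,11,14,15,18,19,22,23,26,27,30,31): 0⊕0⊕1⊕0⊕0⊕0⊕1⊕1⊕0⊕0⊕0⊕0⊕1⊕0⊕0⊕1 = 1
s4 (pos 4,5,6,7,12,13,14,15,20,21,22,23,28,29,30,31): 0⊕0⊕1⊕0⊕1⊕1⊕1⊕1⊕0⊕1⊕0⊕0⊕1⊕1⊕0⊕1 = 1
s8 (pos 8,9,10,11,12,13,14,15,24,25,26,27,28,29,30,31): 1⊕1⊕0⊕0⊕1⊕1⊕1⊕1⊕1⊕0⊕1⊕0⊕1⊕1⊕0⊕1 = 1
s16 (pos 16,17,18,19,20,21,22,23,24,25,26,27,28,29,30,31): 0⊕1⊕0⊕0⊕0⊕1⊕0⊕0⊕1⊕0⊕1⊕0⊕1⊕1⊕0⊕1 = 1
Syndrome s16…s1 = 11111 → error at position 31.

11111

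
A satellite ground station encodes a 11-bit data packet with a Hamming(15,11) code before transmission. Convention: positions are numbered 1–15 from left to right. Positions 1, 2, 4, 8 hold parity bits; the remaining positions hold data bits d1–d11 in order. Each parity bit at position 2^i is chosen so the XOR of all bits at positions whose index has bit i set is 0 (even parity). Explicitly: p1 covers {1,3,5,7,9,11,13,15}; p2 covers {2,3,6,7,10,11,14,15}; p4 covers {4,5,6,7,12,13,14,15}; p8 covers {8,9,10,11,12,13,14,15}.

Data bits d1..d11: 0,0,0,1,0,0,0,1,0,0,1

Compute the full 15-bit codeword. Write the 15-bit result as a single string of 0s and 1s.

Place data at non-parity positions: p1 p2 0 p4 0 0 1 p8 0 0 0 1 0 0 1
p1 (pos 1,3,5,7,9,11,13,15): XOR of data positions = 0⊕0⊕1⊕0⊕0⊕0⊕1 = 0
p2 (pos 2,3,6,7,10,11,14,15): XOR of data positions = 0⊕0⊕1⊕0⊕0⊕0⊕1 = 0
p4 (pos 4,5,6,7,12,13,14,15): XOR of data positions = 0⊕0⊕1⊕1⊕0⊕0⊕1 = 1
p8 (pos 8,9,10,11,12,13,14,15): XOR of data positions = 0⊕0⊕0⊕1⊕0⊕0⊕1 = 0
Codeword: 000100100001001

000100100001001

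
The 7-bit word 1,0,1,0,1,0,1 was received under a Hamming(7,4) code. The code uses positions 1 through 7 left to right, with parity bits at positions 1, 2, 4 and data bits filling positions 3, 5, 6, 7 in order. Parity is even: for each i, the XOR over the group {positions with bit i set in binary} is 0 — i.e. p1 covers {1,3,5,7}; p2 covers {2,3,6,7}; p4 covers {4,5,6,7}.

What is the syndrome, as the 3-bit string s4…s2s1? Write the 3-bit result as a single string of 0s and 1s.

s1 (pos 1,3,5,7): 1⊕1⊕1⊕1 = 0
s2 (pos 2,3,6,7): 0⊕1⊕0⊕1 = 0
s4 (pos 4,5,6,7): 0⊕1⊕0⊕1 = 0
Syndrome s4…s1 = 000 → no error.

000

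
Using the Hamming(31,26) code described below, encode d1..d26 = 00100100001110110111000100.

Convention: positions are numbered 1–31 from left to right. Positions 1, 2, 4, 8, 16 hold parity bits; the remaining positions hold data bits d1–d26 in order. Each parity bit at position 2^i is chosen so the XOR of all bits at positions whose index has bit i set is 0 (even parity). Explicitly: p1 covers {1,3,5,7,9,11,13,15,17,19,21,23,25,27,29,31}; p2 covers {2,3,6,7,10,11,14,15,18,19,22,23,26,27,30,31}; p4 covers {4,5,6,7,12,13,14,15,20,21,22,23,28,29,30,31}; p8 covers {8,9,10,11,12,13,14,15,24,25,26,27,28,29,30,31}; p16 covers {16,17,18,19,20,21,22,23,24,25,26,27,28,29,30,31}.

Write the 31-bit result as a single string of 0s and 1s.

Place data at non-parity positions: p1 p2 0 p4 0 1 0 p8 0 1 0 0 0 0 1 p16 1 1 0 1 1 0 1 1 1 0 0 0 1 0 0
p1 (pos 1,3,5,7,9,11,13,15,17,19,21,23,25,27,29,31): XOR of data positions = 0⊕0⊕0⊕0⊕0⊕0⊕1⊕1⊕0⊕1⊕1⊕1⊕0⊕1⊕0 = 0
p2 (pos 2,3,6,7,10,11,14,15,18,19,22,23,26,27,30,31): XOR of data positions = 0⊕1⊕0⊕1⊕0⊕0⊕1⊕1⊕0⊕0⊕1⊕0⊕0⊕0⊕0 = 1
p4 (pos 4,5,6,7,12,13,14,15,20,21,22,23,28,29,30,31): XOR of data positions = 0⊕1⊕0⊕0⊕0⊕0⊕1⊕1⊕1⊕0⊕1⊕0⊕1⊕0⊕0 = 0
p8 (pos 8,9,10,11,12,13,14,15,24,25,26,27,28,29,30,31): XOR of data positions = 0⊕1⊕0⊕0⊕0⊕0⊕1⊕1⊕1⊕0⊕0⊕0⊕1⊕0⊕0 = 1
p16 (pos 16,17,18,19,20,21,22,23,24,25,26,27,28,29,30,31): XOR of data positions = 1⊕1⊕0⊕1⊕1⊕0⊕1⊕1⊕1⊕0⊕0⊕0⊕1⊕0⊕0 = 0
Codeword: 0100010101000010110110111000100

0100010101000010110110111000100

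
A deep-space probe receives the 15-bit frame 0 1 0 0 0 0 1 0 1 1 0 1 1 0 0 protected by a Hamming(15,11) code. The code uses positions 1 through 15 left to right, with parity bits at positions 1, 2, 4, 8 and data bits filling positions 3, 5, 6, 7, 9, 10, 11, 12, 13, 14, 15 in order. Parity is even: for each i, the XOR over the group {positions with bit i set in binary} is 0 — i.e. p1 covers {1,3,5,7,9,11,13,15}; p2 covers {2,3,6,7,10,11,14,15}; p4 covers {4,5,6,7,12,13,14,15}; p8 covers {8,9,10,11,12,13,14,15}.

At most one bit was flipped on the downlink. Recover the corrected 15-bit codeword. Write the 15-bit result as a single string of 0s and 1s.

s1 (pos 1,3,5,7,9,11,13,15): 0⊕0⊕0⊕1⊕1⊕0⊕1⊕0 = 1
s2 (pos 2,3,6,7,10,11,14,15): 1⊕0⊕0⊕1⊕1⊕0⊕0⊕0 = 1
s4 (pos 4,5,6,7,12,13,14,15): 0⊕0⊕0⊕1⊕1⊕1⊕0⊕0 = 1
s8 (pos 8,9,10,11,12,13,14,15): 0⊕1⊕1⊕0⊕1⊕1⊕0⊕0 = 0
Syndrome s8…s1 = 0111 → error at position 7.
Flip position 7: 010000101101100 → 010000001101100

010000001101100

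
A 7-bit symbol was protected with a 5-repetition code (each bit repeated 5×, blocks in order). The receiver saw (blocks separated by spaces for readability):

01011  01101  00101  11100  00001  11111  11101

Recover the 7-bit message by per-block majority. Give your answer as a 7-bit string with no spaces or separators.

1101011

Block 1 (01011): 3 ones → 1
Block 2 (01101): 3 ones → 1
Block 3 (00101): 2 ones → 0
Block 4 (11100): 3 ones → 1
Block 5 (00001): 1 one → 0
Block 6 (11111): 5 ones → 1
Block 7 (11101): 4 ones → 1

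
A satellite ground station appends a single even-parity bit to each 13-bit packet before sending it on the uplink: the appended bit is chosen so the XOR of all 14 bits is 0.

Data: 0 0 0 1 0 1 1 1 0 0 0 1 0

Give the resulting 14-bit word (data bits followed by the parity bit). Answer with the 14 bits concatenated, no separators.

XOR of the 13 data bits: 0⊕0⊕0⊕1⊕0⊕1⊕1⊕1⊕0⊕0⊕0⊕1⊕0 = 1
Parity bit = 1 (so all 14 bits XOR to 0).

00010111000101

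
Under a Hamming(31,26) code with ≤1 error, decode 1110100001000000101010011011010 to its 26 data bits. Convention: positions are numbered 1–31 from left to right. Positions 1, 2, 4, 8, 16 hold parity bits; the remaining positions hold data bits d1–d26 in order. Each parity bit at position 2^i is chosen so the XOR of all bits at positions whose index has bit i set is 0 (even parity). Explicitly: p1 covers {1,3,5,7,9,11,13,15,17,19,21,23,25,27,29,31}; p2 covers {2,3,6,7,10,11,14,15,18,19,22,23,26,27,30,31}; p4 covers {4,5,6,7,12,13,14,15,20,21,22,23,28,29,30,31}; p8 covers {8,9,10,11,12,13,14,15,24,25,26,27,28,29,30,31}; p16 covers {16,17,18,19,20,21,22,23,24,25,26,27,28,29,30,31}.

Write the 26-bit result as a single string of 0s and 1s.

11000100000101010011011010

s1 (pos 1,3,5,7,9,11,13,15,17,19,21,23,25,27,29,31): 1⊕1⊕1⊕0⊕0⊕0⊕0⊕0⊕1⊕1⊕1⊕0⊕1⊕1⊕0⊕0 = 0
s2 (pos 2,3,6,7,10,11,14,15,18,19,22,23,26,27,30,31): 1⊕1⊕0⊕0⊕1⊕0⊕0⊕0⊕0⊕1⊕0⊕0⊕0⊕1⊕1⊕0 = 0
s4 (pos 4,5,6,7,12,13,14,15,20,21,22,23,28,29,30,31): 0⊕1⊕0⊕0⊕0⊕0⊕0⊕0⊕0⊕1⊕0⊕0⊕1⊕0⊕1⊕0 = 0
s8 (pos 8,9,10,11,12,13,14,15,24,25,26,27,28,29,30,31): 0⊕0⊕1⊕0⊕0⊕0⊕0⊕0⊕1⊕1⊕0⊕1⊕1⊕0⊕1⊕0 = 0
s16 (pos 16,17,18,19,20,21,22,23,24,25,26,27,28,29,30,31): 0⊕1⊕0⊕1⊕0⊕1⊕0⊕0⊕1⊕1⊕0⊕1⊕1⊕0⊕1⊕0 = 0
Syndrome s16…s1 = 00000 → no error.
Read data bits from positions 3,5,6,7,9,10,11,12,13,14,15,17,18,19,20,21,22,23,24,25,26,27,28,29,30,31: 11000100000101010011011010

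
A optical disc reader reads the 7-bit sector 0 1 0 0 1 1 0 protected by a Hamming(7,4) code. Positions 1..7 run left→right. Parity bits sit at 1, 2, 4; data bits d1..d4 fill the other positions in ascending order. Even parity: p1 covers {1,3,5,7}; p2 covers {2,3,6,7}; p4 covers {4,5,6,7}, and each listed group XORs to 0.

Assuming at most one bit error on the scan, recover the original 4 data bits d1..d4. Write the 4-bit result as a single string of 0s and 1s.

0110

s1 (pos 1,3,5,7): 0⊕0⊕1⊕0 = 1
s2 (pos 2,3,6,7): 1⊕0⊕1⊕0 = 0
s4 (pos 4,5,6,7): 0⊕1⊕1⊕0 = 0
Syndrome s4…s1 = 001 → error at position 1.
Flip position 1: 0100110 → 1100110
Read data bits from positions 3,5,6,7: 0110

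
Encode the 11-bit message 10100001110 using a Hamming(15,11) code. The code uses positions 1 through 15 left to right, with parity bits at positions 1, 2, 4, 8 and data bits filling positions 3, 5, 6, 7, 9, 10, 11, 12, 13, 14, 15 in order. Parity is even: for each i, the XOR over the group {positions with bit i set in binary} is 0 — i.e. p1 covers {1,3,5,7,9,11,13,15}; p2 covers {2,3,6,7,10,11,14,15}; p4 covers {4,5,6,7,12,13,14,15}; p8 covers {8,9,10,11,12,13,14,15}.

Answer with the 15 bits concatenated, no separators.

Place data at non-parity positions: p1 p2 1 p4 0 1 0 p8 0 0 0 1 1 1 0
p1 (pos 1,3,5,7,9,11,13,15): XOR of data positions = 1⊕0⊕0⊕0⊕0⊕1⊕0 = 0
p2 (pos 2,3,6,7,10,11,14,15): XOR of data positions = 1⊕1⊕0⊕0⊕0⊕1⊕0 = 1
p4 (pos 4,5,6,7,12,13,14,15): XOR of data positions = 0⊕1⊕0⊕1⊕1⊕1⊕0 = 0
p8 (pos 8,9,10,11,12,13,14,15): XOR of data positions = 0⊕0⊕0⊕1⊕1⊕1⊕0 = 1
Codeword: 011001010001110

011001010001110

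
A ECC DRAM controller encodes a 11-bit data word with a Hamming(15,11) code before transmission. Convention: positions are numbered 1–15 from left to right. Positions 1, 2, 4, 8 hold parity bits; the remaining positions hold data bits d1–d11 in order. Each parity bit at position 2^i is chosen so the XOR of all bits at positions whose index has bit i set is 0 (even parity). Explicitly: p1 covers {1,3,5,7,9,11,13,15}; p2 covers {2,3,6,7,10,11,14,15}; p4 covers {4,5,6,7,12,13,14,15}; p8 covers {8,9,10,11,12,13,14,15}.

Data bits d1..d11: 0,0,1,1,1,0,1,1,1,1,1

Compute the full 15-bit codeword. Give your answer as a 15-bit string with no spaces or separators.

Place data at non-parity positions: p1 p2 0 p4 0 1 1 p8 1 0 1 1 1 1 1
p1 (pos 1,3,5,7,9,11,13,15): XOR of data positions = 0⊕0⊕1⊕1⊕1⊕1⊕1 = 1
p2 (pos 2,3,6,7,10,11,14,15): XOR of data positions = 0⊕1⊕1⊕0⊕1⊕1⊕1 = 1
p4 (pos 4,5,6,7,12,13,14,15): XOR of data positions = 0⊕1⊕1⊕1⊕1⊕1⊕1 = 0
p8 (pos 8,9,10,11,12,13,14,15): XOR of data positions = 1⊕0⊕1⊕1⊕1⊕1⊕1 = 0
Codeword: 110001101011111

110001101011111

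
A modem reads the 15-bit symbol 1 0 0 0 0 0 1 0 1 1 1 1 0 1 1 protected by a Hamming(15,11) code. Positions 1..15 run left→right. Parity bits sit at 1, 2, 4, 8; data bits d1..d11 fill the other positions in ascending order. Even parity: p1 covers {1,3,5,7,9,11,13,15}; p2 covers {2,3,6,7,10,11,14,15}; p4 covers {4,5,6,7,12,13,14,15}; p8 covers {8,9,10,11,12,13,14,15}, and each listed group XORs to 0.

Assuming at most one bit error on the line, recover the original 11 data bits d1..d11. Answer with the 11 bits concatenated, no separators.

10011111011

s1 (pos 1,3,5,7,9,11,13,15): 1⊕0⊕0⊕1⊕1⊕1⊕0⊕1 = 1
s2 (pos 2,3,6,7,10,11,14,15): 0⊕0⊕0⊕1⊕1⊕1⊕1⊕1 = 1
s4 (pos 4,5,6,7,12,13,14,15): 0⊕0⊕0⊕1⊕1⊕0⊕1⊕1 = 0
s8 (pos 8,9,10,11,12,13,14,15): 0⊕1⊕1⊕1⊕1⊕0⊕1⊕1 = 0
Syndrome s8…s1 = 0011 → error at position 3.
Flip position 3: 100000101111011 → 101000101111011
Read data bits from positions 3,5,6,7,9,10,11,12,13,14,15: 10011111011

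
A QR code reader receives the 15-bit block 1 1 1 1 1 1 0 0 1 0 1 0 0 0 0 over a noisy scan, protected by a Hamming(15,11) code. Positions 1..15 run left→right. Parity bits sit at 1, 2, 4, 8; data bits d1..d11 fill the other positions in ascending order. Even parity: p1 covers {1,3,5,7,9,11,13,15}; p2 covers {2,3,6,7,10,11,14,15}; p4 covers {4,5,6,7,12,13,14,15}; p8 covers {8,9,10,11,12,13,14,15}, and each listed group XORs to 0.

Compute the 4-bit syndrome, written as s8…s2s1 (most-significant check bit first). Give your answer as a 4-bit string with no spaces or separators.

0101

s1 (pos 1,3,5,7,9,11,13,15): 1⊕1⊕1⊕0⊕1⊕1⊕0⊕0 = 1
s2 (pos 2,3,6,7,10,11,14,15): 1⊕1⊕1⊕0⊕0⊕1⊕0⊕0 = 0
s4 (pos 4,5,6,7,12,13,14,15): 1⊕1⊕1⊕0⊕0⊕0⊕0⊕0 = 1
s8 (pos 8,9,10,11,12,13,14,15): 0⊕1⊕0⊕1⊕0⊕0⊕0⊕0 = 0
Syndrome s8…s1 = 0101 → error at position 5.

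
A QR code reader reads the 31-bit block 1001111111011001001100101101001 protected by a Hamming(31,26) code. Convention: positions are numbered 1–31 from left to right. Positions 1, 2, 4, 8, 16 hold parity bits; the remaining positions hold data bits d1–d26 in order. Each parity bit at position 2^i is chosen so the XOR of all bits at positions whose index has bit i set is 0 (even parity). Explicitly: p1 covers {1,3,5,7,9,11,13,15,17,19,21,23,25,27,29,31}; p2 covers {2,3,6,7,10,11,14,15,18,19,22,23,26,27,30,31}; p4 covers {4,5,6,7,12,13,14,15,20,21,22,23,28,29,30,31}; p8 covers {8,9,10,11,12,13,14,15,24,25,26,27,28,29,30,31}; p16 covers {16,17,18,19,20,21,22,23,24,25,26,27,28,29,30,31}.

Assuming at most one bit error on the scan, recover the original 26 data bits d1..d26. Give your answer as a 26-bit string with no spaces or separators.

01111111100001100101101001

s1 (pos 1,3,5,7,9,11,13,15,17,19,21,23,25,27,29,31): 1⊕0⊕1⊕1⊕1⊕0⊕1⊕0⊕0⊕1⊕0⊕1⊕1⊕0⊕0⊕1 = 1
s2 (pos 2,3,6,7,10,11,14,15,18,19,22,23,26,27,30,31): 0⊕0⊕1⊕1⊕1⊕0⊕0⊕0⊕0⊕1⊕0⊕1⊕1⊕0⊕0⊕1 = 1
s4 (pos 4,5,6,7,12,13,14,15,20,21,22,23,28,29,30,31): 1⊕1⊕1⊕1⊕1⊕1⊕0⊕0⊕1⊕0⊕0⊕1⊕1⊕0⊕0⊕1 = 0
s8 (pos 8,9,10,11,12,13,14,15,24,25,26,27,28,29,30,31): 1⊕1⊕1⊕0⊕1⊕1⊕0⊕0⊕0⊕1⊕1⊕0⊕1⊕0⊕0⊕1 = 1
s16 (pos 16,17,18,19,20,21,22,23,24,25,26,27,28,29,30,31): 1⊕0⊕0⊕1⊕1⊕0⊕0⊕1⊕0⊕1⊕1⊕0⊕1⊕0⊕0⊕1 = 0
Syndrome s16…s1 = 01011 → error at position 11.
Flip position 11: 1001111111011001001100101101001 → 1001111111111001001100101101001
Read data bits from positions 3,5,6,7,9,10,11,12,13,14,15,17,18,19,20,21,22,23,24,25,26,27,28,29,30,31: 01111111100001100101101001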